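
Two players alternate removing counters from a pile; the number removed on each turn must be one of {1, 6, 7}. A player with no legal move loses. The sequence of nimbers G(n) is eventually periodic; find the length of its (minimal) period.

12

n :  0  1  2  3  4  5  6  7  8  9 10 11 12 13 14 15 16 17 18 19 20 21 22 23 24 25
G :  0  1  0  1  0  1  2  3  2  3  2  3  0  1  0  1  0  1  2  3  2  3  2  3  0  1
G(n+12) = G(n) holds for n = 0,…,6 (a full window of length max(S) = 7), so the sequence is purely periodic with period 12.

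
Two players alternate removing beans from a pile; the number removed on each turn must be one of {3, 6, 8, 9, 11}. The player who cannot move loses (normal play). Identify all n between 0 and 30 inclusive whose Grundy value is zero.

n :  0  1  2  3  4  5  6  7  8  9 10 11 12 13 14 15 16 17 18 19 20 21 22 23 24 25 26 27 28 29 30
G :  0  0  0  1  1  1  2  2  2  3  3  3  4  4  0  0  0  1  1  1  2  2  2  3  3  3  4  4  0  0  0
P-positions are exactly the n with G(n) = 0.

0, 1, 2, 14, 15, 16, 28, 29, 30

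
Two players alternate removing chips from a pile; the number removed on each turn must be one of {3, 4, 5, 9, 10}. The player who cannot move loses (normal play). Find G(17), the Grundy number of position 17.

G(0) = 0
G(1) = mex{} = 0
G(2) = mex{} = 0
G(3) = mex{0} = 1
G(4) = mex{0,0} = 1
G(5) = mex{0,0,0} = 1
G(6) = mex{1,0,0} = 2
G(7) = mex{1,1,0} = 2
G(8) = mex{1,1,1} = 0
G(9) = mex{2,1,1,0} = 3
G(10) = mex{2,2,1,0,0} = 3
G(11) = mex{0,2,2,0,0} = 1
G(12) = mex{3,0,2,1,0} = 4
G(13) = mex{3,3,0,1,1} = 2
G(14) = mex{1,3,3,1,1} = 0
G(15) = mex{4,1,3,2,1} = 0
G(16) = mex{2,4,1,2,2} = 0
G(17) = mex{0,2,4,0,2} = 1

1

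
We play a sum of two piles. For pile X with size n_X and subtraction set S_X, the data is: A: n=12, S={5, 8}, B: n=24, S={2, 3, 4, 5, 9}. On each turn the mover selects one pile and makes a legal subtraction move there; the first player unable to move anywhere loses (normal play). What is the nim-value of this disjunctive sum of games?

Pile A, S = {5, 8}:
n :  0  1  2  3  4  5  6  7  8  9 10 11 12
G :  0  0  0  0  0  1  1  1  1  1  2  2  2
G_A(12) = 2.
Pile B, S = {2, 3, 4, 5, 9}:
G(0) = 0
G(1) = mex{} = 0
G(2) = mex{0} = 1
G(3) = mex{0,0} = 1
G(4) = mex{1,0,0} = 2
G(5) = mex{1,1,0,0} = 2
G(6) = mex{2,1,1,0} = 3
G(7) = mex{2,2,1,1} = 0
G(8) = mex{3,2,2,1} = 0
G(9) = mex{0,3,2,2,0} = 1
G(10) = mex{0,0,3,2,0} = 1
G(11) = mex{1,0,0,3,1} = 2
G(12) = mex{1,1,0,0,1} = 2
G(13) = mex{2,1,1,0,2} = 3
G(14) = mex{2,2,1,1,2} = 0
G(15) = mex{3,2,2,1,3} = 0
G(16) = mex{0,3,2,2,0} = 1
G(17) = mex{0,0,3,2,0} = 1
G(18) = mex{1,0,0,3,1} = 2
G(19) = mex{1,1,0,0,1} = 2
G(20) = mex{2,1,1,0,2} = 3
G(21) = mex{2,2,1,1,2} = 0
G(22) = mex{3,2,2,1,3} = 0
G(23) = mex{0,3,2,2,0} = 1
G(24) = mex{0,0,3,2,0} = 1
G_B(24) = 1.
Combined Grundy value = 2 ⊕ 1 = 3.

3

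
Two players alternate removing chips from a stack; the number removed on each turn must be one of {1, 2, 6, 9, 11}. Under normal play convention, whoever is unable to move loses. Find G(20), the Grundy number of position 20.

G(0) = 0
G(1) = mex{0} = 1
G(2) = mex{1,0} = 2
G(3) = mex{2,1} = 0
G(4) = mex{0,2} = 1
G(5) = mex{1,0} = 2
G(6) = mex{2,1,0} = 3
G(7) = mex{3,2,1} = 0
G(8) = mex{0,3,2} = 1
G(9) = mex{1,0,0,0} = 2
G(10) = mex{2,1,1,1} = 0
G(11) = mex{0,2,2,2,0} = 1
G(12) = mex{1,0,3,0,1} = 2
G(13) = mex{2,1,0,1,2} = 3
G(14) = mex{3,2,1,2,0} = 4
G(15) = mex{4,3,2,3,1} = 0
G(16) = mex{0,4,0,0,2} = 1
G(17) = mex{1,0,1,1,3} = 2
G(18) = mex{2,1,2,2,0} = 3
G(19) = mex{3,2,3,0,1} = 4
G(20) = mex{4,3,4,1,2} = 0

0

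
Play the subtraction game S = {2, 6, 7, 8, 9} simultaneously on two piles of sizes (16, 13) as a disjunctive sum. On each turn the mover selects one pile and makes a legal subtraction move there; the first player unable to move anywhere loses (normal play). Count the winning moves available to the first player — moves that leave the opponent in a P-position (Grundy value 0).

All piles use S = {2, 6, 7, 8, 9}:
n :  0  1  2  3  4  5  6  7  8  9 10 11 12 13 14 15 16
G :  0  0  1  1  0  0  1  1  2  2  3  3  2  2  3  0  0
Pile A: G(16) = 0.
Pile B: G(13) = 2.
Combined Grundy value = 0 ⊕ 2 = 2.
A winning move leaves total XOR = 0, i.e. changes one component's Grundy value g to g ⊕ X where X is the current total.
Pile A: need g' = 0⊕2 = 2. Options: 16−2→G=3, 16−6→G=3, 16−7→G=2, 16−8→G=2, 16−9→G=1. Hits: 2.
Pile B: need g' = 2⊕2 = 0. Options: 13−2→G=3, 13−6→G=1, 13−7→G=1, 13−8→G=0, 13−9→G=0. Hits: 2.

4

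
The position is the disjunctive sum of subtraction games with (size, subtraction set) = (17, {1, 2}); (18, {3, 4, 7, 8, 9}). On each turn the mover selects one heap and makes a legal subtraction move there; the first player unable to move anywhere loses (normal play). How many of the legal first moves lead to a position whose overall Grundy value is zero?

Heap A, S = {1, 2}:
G(0) = 0
G(1) = mex{0} = 1
G(2) = mex{1,0} = 2
G(3) = mex{2,1} = 0
G(4) = mex{0,2} = 1
G(5) = mex{1,0} = 2
G(6) = mex{2,1} = 0
G(7) = mex{0,2} = 1
G(8) = mex{1,0} = 2
G(9) = mex{2,1} = 0
G(10) = mex{0,2} = 1
G(11) = mex{1,0} = 2
G(12) = mex{2,1} = 0
G(13) = mex{0,2} = 1
G(14) = mex{1,0} = 2
G(15) = mex{2,1} = 0
G(16) = mex{0,2} = 1
G(17) = mex{1,0} = 2
G_A(17) = 2.
Heap B, S = {3, 4, 7, 8, 9}:
G(0) = 0
G(1) = mex{} = 0
G(2) = mex{} = 0
G(3) = mex{0} = 1
G(4) = mex{0,0} = 1
G(5) = mex{0,0} = 1
G(6) = mex{1,0} = 2
G(7) = mex{1,1,0} = 2
G(8) = mex{1,1,0,0} = 2
G(9) = mex{2,1,0,0,0} = 3
G(10) = mex{2,2,1,0,0} = 3
G(11) = mex{2,2,1,1,0} = 3
G(12) = mex{3,2,1,1,1} = 0
G(13) = mex{3,3,2,1,1} = 0
G(14) = mex{3,3,2,2,1} = 0
G(15) = mex{0,3,2,2,2} = 1
G(16) = mex{0,0,3,2,2} = 1
G(17) = mex{0,0,3,3,2} = 1
G(18) = mex{1,0,3,3,3} = 2
G_B(18) = 2.
Combined Grundy value = 2 ⊕ 2 = 0.
A winning move leaves total XOR = 0, i.e. changes one component's Grundy value g to g ⊕ X where X is the current total.
Heap A: target g' = 2⊕0 = 2, but every legal move changes the Grundy value (mex property), so 0 moves.
Heap B: target g' = 2⊕0 = 2, but every legal move changes the Grundy value (mex property), so 0 moves.

0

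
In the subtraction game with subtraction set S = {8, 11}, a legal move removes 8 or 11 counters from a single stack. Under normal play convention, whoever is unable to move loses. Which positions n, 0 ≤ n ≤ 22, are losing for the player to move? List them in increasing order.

0, 1, 2, 3, 4, 5, 6, 7, 19, 20, 21, 22

n :  0  1  2  3  4  5  6  7  8  9 10 11 12 13 14 15 16 17 18 19 20 21 22
G :  0  0  0  0  0  0  0  0  1  1  1  1  1  1  1  1  2  2  2  0  0  0  0
P-positions are exactly the n with G(n) = 0.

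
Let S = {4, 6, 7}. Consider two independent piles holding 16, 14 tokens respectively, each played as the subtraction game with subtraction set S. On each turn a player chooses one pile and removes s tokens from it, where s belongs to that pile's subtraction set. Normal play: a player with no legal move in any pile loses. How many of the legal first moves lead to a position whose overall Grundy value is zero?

2

All piles use S = {4, 6, 7}:
G(0) = 0
G(1) = mex{} = 0
G(2) = mex{} = 0
G(3) = mex{} = 0
G(4) = mex{0} = 1
G(5) = mex{0} = 1
G(6) = mex{0,0} = 1
G(7) = mex{0,0,0} = 1
G(8) = mex{1,0,0} = 2
G(9) = mex{1,0,0} = 2
G(10) = mex{1,1,0} = 2
G(11) = mex{1,1,1} = 0
G(12) = mex{2,1,1} = 0
G(13) = mex{2,1,1} = 0
G(14) = mex{2,2,1} = 0
G(15) = mex{0,2,2} = 1
G(16) = mex{0,2,2} = 1
Pile A: G(16) = 1.
Pile B: G(14) = 0.
Combined Grundy value = 1 ⊕ 0 = 1.
A winning move leaves total XOR = 0, i.e. changes one component's Grundy value g to g ⊕ X where X is the current total.
Pile A: need g' = 1⊕1 = 0. Options: 16−4→G=0, 16−6→G=2, 16−7→G=2. Hits: 1.
Pile B: need g' = 0⊕1 = 1. Options: 14−4→G=2, 14−6→G=2, 14−7→G=1. Hits: 1.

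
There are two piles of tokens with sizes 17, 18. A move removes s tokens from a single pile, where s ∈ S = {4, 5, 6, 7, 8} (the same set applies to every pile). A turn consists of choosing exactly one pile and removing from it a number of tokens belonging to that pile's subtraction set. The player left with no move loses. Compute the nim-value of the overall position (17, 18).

0

All piles use S = {4, 5, 6, 7, 8}:
G(0) = 0
G(1) = mex{} = 0
G(2) = mex{} = 0
G(3) = mex{} = 0
G(4) = mex{0} = 1
G(5) = mex{0,0} = 1
G(6) = mex{0,0,0} = 1
G(7) = mex{0,0,0,0} = 1
G(8) = mex{1,0,0,0,0} = 2
G(9) = mex{1,1,0,0,0} = 2
G(10) = mex{1,1,1,0,0} = 2
G(11) = mex{1,1,1,1,0} = 2
G(12) = mex{2,1,1,1,1} = 0
G(13) = mex{2,2,1,1,1} = 0
G(14) = mex{2,2,2,1,1} = 0
G(15) = mex{2,2,2,2,1} = 0
G(16) = mex{0,2,2,2,2} = 1
G(17) = mex{0,0,2,2,2} = 1
G(18) = mex{0,0,0,2,2} = 1
Pile A: G(17) = 1.
Pile B: G(18) = 1.
Combined Grundy value = 1 ⊕ 1 = 0.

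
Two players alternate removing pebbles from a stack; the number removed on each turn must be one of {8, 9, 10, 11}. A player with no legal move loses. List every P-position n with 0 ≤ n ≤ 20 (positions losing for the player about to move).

G(0) = 0
G(1) = mex{} = 0
G(2) = mex{} = 0
G(3) = mex{} = 0
G(4) = mex{} = 0
G(5) = mex{} = 0
G(6) = mex{} = 0
G(7) = mex{} = 0
G(8) = mex{0} = 1
G(9) = mex{0,0} = 1
G(10) = mex{0,0,0} = 1
G(11) = mex{0,0,0,0} = 1
G(12) = mex{0,0,0,0} = 1
G(13) = mex{0,0,0,0} = 1
G(14) = mex{0,0,0,0} = 1
G(15) = mex{0,0,0,0} = 1
G(16) = mex{1,0,0,0} = 2
G(17) = mex{1,1,0,0} = 2
G(18) = mex{1,1,1,0} = 2
G(19) = mex{1,1,1,1} = 0
G(20) = mex{1,1,1,1} = 0
P-positions are exactly the n with G(n) = 0.

0, 1, 2, 3, 4, 5, 6, 7, 19, 20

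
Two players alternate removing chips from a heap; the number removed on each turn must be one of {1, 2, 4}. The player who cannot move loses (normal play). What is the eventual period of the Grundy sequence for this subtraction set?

3

G(0) = 0
G(1) = mex{0} = 1
G(2) = mex{1,0} = 2
G(3) = mex{2,1} = 0
G(4) = mex{0,2,0} = 1
G(5) = mex{1,0,1} = 2
G(6) = mex{2,1,2} = 0
G(7) = mex{0,2,0} = 1
G(8) = mex{1,0,1} = 2
G(9) = mex{2,1,2} = 0
G(10) = mex{0,2,0} = 1
G(11) = mex{1,0,1} = 2
G(12) = mex{2,1,2} = 0
G(13) = mex{0,2,0} = 1
G(14) = mex{1,0,1} = 2
G(n+3) = G(n) holds for n = 0,…,3 (a full window of length max(S) = 4), so the sequence is purely periodic with period 3.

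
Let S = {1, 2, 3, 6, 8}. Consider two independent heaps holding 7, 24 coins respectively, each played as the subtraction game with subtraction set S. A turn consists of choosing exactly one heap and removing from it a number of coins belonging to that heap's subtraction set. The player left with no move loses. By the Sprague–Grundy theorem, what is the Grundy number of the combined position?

1

All heaps use S = {1, 2, 3, 6, 8}:
n :  0  1  2  3  4  5  6  7  8  9 10 11 12 13 14 15 16 17 18 19 20 21 22 23 24
G :  0  1  2  3  0  1  2  3  4  0  1  2  3  0  1  2  3  4  0  1  2  3  0  1  2
Heap A: G(7) = 3.
Heap B: G(24) = 2.
Combined Grundy value = 3 ⊕ 2 = 1.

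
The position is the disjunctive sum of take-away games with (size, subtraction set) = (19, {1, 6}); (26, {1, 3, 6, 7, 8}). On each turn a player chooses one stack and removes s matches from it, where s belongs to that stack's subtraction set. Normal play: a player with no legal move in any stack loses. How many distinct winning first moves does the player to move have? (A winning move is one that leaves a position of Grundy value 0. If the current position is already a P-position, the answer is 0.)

2

Stack A, S = {1, 6}:
n :  0  1  2  3  4  5  6  7  8  9 10 11 12 13 14 15 16 17 18 19
G :  0  1  0  1  0  1  2  0  1  0  1  0  1  2  0  1  0  1  0  1
G_A(19) = 1.
Stack B, S = {1, 3, 6, 7, 8}:
n :  0  1  2  3  4  5  6  7  8  9 10 11 12 13 14 15 16 17 18 19 20 21 22 23 24 25 26
G :  0  1  0  1  0  1  2  3  2  3  2  3  4  0  1  0  1  0  1  2  3  2  3  2  3  4  0
G_B(26) = 0.
Combined Grundy value = 1 ⊕ 0 = 1.
A winning move leaves total XOR = 0, i.e. changes one component's Grundy value g to g ⊕ X where X is the current total.
Stack A: need g' = 1⊕1 = 0. Options: 19−1→G=0, 19−6→G=2. Hits: 1.
Stack B: need g' = 0⊕1 = 1. Options: 26−1→G=4, 26−3→G=2, 26−6→G=3, 26−7→G=2, 26−8→G=1. Hits: 1.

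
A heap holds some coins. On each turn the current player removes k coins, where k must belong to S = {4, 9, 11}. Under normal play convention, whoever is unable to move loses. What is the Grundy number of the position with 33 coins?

G(0) = 0
G(1) = mex{} = 0
G(2) = mex{} = 0
G(3) = mex{} = 0
G(4) = mex{0} = 1
G(5) = mex{0} = 1
G(6) = mex{0} = 1
G(7) = mex{0} = 1
G(8) = mex{1} = 0
G(9) = mex{1,0} = 2
G(10) = mex{1,0} = 2
G(11) = mex{1,0,0} = 2
G(12) = mex{0,0,0} = 1
G(13) = mex{2,1,0} = 3
G(14) = mex{2,1,0} = 3
G(15) = mex{2,1,1} = 0
G(16) = mex{1,1,1} = 0
G(17) = mex{3,0,1} = 2
G(18) = mex{3,2,1} = 0
G(19) = mex{0,2,0} = 1
G(20) = mex{0,2,2} = 1
G(21) = mex{2,1,2} = 0
G(22) = mex{0,3,2} = 1
G(23) = mex{1,3,1} = 0
G(24) = mex{1,0,3} = 2
G(25) = mex{0,0,3} = 1
G(26) = mex{1,2,0} = 3
G(27) = mex{0,0,0} = 1
G(28) = mex{2,1,2} = 0
G(29) = mex{1,1,0} = 2
G(30) = mex{3,0,1} = 2
G(31) = mex{1,1,1} = 0
G(32) = mex{0,0,0} = 1
G(33) = mex{2,2,1} = 0

0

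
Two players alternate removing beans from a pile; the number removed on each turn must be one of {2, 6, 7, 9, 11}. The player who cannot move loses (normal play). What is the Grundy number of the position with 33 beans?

4

n :  0  1  2  3  4  5  6  7  8  9 10 11 12 13 14 15 16 17 18 19 20 21 22 23 24 25 26 27 28 29 30 31 32 33
G :  0  0  1  1  0  0  1  1  2  2  3  3  2  2  3  3  4  0  0  1  1  0  0  1  1  2  2  3  3  2  2  3  3  4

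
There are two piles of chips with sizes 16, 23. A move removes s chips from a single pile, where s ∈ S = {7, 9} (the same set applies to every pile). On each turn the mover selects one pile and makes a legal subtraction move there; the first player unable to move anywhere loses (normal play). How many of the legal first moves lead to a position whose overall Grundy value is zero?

3

All piles use S = {7, 9}:
G(0) = 0
G(1) = mex{} = 0
G(2) = mex{} = 0
G(3) = mex{} = 0
G(4) = mex{} = 0
G(5) = mex{} = 0
G(6) = mex{} = 0
G(7) = mex{0} = 1
G(8) = mex{0} = 1
G(9) = mex{0,0} = 1
G(10) = mex{0,0} = 1
G(11) = mex{0,0} = 1
G(12) = mex{0,0} = 1
G(13) = mex{0,0} = 1
G(14) = mex{1,0} = 2
G(15) = mex{1,0} = 2
G(16) = mex{1,1} = 0
G(17) = mex{1,1} = 0
G(18) = mex{1,1} = 0
G(19) = mex{1,1} = 0
G(20) = mex{1,1} = 0
G(21) = mex{2,1} = 0
G(22) = mex{2,1} = 0
G(23) = mex{0,2} = 1
Pile A: G(16) = 0.
Pile B: G(23) = 1.
Combined Grundy value = 0 ⊕ 1 = 1.
A winning move leaves total XOR = 0, i.e. changes one component's Grundy value g to g ⊕ X where X is the current total.
Pile A: need g' = 0⊕1 = 1. Options: 16−7→G=1, 16−9→G=1. Hits: 2.
Pile B: need g' = 1⊕1 = 0. Options: 23−7→G=0, 23−9→G=2. Hits: 1.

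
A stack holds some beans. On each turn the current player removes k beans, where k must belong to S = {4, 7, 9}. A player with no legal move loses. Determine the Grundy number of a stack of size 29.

G(0) = 0
G(1) = mex{} = 0
G(2) = mex{} = 0
G(3) = mex{} = 0
G(4) = mex{0} = 1
G(5) = mex{0} = 1
G(6) = mex{0} = 1
G(7) = mex{0,0} = 1
G(8) = mex{1,0} = 2
G(9) = mex{1,0,0} = 2
G(10) = mex{1,0,0} = 2
G(11) = mex{1,1,0} = 2
G(12) = mex{2,1,0} = 3
G(13) = mex{2,1,1} = 0
G(14) = mex{2,1,1} = 0
G(15) = mex{2,2,1} = 0
G(16) = mex{3,2,1} = 0
G(17) = mex{0,2,2} = 1
G(18) = mex{0,2,2} = 1
G(19) = mex{0,3,2} = 1
G(20) = mex{0,0,2} = 1
G(21) = mex{1,0,3} = 2
G(22) = mex{1,0,0} = 2
G(23) = mex{1,0,0} = 2
G(24) = mex{1,1,0} = 2
G(25) = mex{2,1,0} = 3
G(26) = mex{2,1,1} = 0
G(27) = mex{2,1,1} = 0
G(28) = mex{2,2,1} = 0
G(29) = mex{3,2,1} = 0

0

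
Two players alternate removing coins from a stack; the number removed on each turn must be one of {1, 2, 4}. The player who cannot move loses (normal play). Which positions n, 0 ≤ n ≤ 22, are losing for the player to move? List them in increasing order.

0, 3, 6, 9, 12, 15, 18, 21

n :  0  1  2  3  4  5  6  7  8  9 10 11 12 13 14 15 16 17 18 19 20 21 22
G :  0  1  2  0  1  2  0  1  2  0  1  2  0  1  2  0  1  2  0  1  2  0  1
P-positions are exactly the n with G(n) = 0.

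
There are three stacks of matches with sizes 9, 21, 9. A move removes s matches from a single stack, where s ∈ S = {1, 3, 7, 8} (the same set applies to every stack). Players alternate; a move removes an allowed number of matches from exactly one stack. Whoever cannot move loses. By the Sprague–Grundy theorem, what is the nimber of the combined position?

0

All stacks use S = {1, 3, 7, 8}:
G(0) = 0
G(1) = mex{0} = 1
G(2) = mex{1} = 0
G(3) = mex{0,0} = 1
G(4) = mex{1,1} = 0
G(5) = mex{0,0} = 1
G(6) = mex{1,1} = 0
G(7) = mex{0,0,0} = 1
G(8) = mex{1,1,1,0} = 2
G(9) = mex{2,0,0,1} = 3
G(10) = mex{3,1,1,0} = 2
G(11) = mex{2,2,0,1} = 3
G(12) = mex{3,3,1,0} = 2
G(13) = mex{2,2,0,1} = 3
G(14) = mex{3,3,1,0} = 2
G(15) = mex{2,2,2,1} = 0
G(16) = mex{0,3,3,2} = 1
G(17) = mex{1,2,2,3} = 0
G(18) = mex{0,0,3,2} = 1
G(19) = mex{1,1,2,3} = 0
G(20) = mex{0,0,3,2} = 1
G(21) = mex{1,1,2,3} = 0
Stack A: G(9) = 3.
Stack B: G(21) = 0.
Stack C: G(9) = 3.
Combined Grundy value = 3 ⊕ 0 ⊕ 3 = 0.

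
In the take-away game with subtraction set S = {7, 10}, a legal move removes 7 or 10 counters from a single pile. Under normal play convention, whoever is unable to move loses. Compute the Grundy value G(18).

G(0) = 0
G(1) = mex{} = 0
G(2) = mex{} = 0
G(3) = mex{} = 0
G(4) = mex{} = 0
G(5) = mex{} = 0
G(6) = mex{} = 0
G(7) = mex{0} = 1
G(8) = mex{0} = 1
G(9) = mex{0} = 1
G(10) = mex{0,0} = 1
G(11) = mex{0,0} = 1
G(12) = mex{0,0} = 1
G(13) = mex{0,0} = 1
G(14) = mex{1,0} = 2
G(15) = mex{1,0} = 2
G(16) = mex{1,0} = 2
G(17) = mex{1,1} = 0
G(18) = mex{1,1} = 0

0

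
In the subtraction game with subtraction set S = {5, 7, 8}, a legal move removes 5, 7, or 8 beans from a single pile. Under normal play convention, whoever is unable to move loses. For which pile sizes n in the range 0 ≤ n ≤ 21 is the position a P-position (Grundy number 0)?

0, 1, 2, 3, 4, 13, 14, 15, 16, 17

n :  0  1  2  3  4  5  6  7  8  9 10 11 12 13 14 15 16 17 18 19 20 21
G :  0  0  0  0  0  1  1  1  1  1  2  2  2  0  0  0  0  0  1  1  1  1
P-positions are exactly the n with G(n) = 0.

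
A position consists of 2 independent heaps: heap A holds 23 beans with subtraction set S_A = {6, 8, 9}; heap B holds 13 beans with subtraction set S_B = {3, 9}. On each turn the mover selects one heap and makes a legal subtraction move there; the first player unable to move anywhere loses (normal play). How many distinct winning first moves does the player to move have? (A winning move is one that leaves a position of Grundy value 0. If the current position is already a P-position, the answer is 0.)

4

Heap A, S = {6, 8, 9}:
G(0) = 0
G(1) = mex{} = 0
G(2) = mex{} = 0
G(3) = mex{} = 0
G(4) = mex{} = 0
G(5) = mex{} = 0
G(6) = mex{0} = 1
G(7) = mex{0} = 1
G(8) = mex{0,0} = 1
G(9) = mex{0,0,0} = 1
G(10) = mex{0,0,0} = 1
G(11) = mex{0,0,0} = 1
G(12) = mex{1,0,0} = 2
G(13) = mex{1,0,0} = 2
G(14) = mex{1,1,0} = 2
G(15) = mex{1,1,1} = 0
G(16) = mex{1,1,1} = 0
G(17) = mex{1,1,1} = 0
G(18) = mex{2,1,1} = 0
G(19) = mex{2,1,1} = 0
G(20) = mex{2,2,1} = 0
G(21) = mex{0,2,2} = 1
G(22) = mex{0,2,2} = 1
G(23) = mex{0,0,2} = 1
G_A(23) = 1.
Heap B, S = {3, 9}:
G(0) = 0
G(1) = mex{} = 0
G(2) = mex{} = 0
G(3) = mex{0} = 1
G(4) = mex{0} = 1
G(5) = mex{0} = 1
G(6) = mex{1} = 0
G(7) = mex{1} = 0
G(8) = mex{1} = 0
G(9) = mex{0,0} = 1
G(10) = mex{0,0} = 1
G(11) = mex{0,0} = 1
G(12) = mex{1,1} = 0
G(13) = mex{1,1} = 0
G_B(13) = 0.
Combined Grundy value = 1 ⊕ 0 = 1.
A winning move leaves total XOR = 0, i.e. changes one component's Grundy value g to g ⊕ X where X is the current total.
Heap A: need g' = 1⊕1 = 0. Options: 23−6→G=0, 23−8→G=0, 23−9→G=2. Hits: 2.
Heap B: need g' = 0⊕1 = 1. Options: 13−3→G=1, 13−9→G=1. Hits: 2.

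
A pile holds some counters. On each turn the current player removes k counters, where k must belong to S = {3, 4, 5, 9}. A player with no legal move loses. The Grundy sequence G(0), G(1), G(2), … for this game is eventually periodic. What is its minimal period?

14

n :  0  1  2  3  4  5  6  7  8  9 10 11 12 13 14 15 16 17 18 19 20 21 22 23 24 25 26 27 28 29
G :  0  0  0  1  1  1  2  2  0  3  3  1  4  2  0  0  0  1  1  1  2  2  0  3  3  1  4  2  0  0
G(n+14) = G(n) holds for n = 0,…,8 (a full window of length max(S) = 9), so the sequence is purely periodic with period 14.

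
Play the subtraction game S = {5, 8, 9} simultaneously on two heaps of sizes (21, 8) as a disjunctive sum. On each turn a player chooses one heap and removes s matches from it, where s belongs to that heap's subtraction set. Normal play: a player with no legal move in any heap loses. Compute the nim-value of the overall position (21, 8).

0

All heaps use S = {5, 8, 9}:
n :  0  1  2  3  4  5  6  7  8  9 10 11 12 13 14 15 16 17 18 19 20 21
G :  0  0  0  0  0  1  1  1  1  1  2  2  2  2  0  0  0  0  0  1  1  1
Heap A: G(21) = 1.
Heap B: G(8) = 1.
Combined Grundy value = 1 ⊕ 1 = 0.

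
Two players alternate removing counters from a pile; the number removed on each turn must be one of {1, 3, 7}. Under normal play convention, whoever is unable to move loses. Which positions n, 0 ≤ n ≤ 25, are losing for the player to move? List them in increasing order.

n :  0  1  2  3  4  5  6  7  8  9 10 11 12 13 14 15 16 17 18 19 20 21 22 23 24 25
G :  0  1  0  1  0  1  0  1  0  1  0  1  0  1  0  1  0  1  0  1  0  1  0  1  0  1
P-positions are exactly the n with G(n) = 0.

0, 2, 4, 6, 8, 10, 12, 14, 16, 18, 20, 22, 24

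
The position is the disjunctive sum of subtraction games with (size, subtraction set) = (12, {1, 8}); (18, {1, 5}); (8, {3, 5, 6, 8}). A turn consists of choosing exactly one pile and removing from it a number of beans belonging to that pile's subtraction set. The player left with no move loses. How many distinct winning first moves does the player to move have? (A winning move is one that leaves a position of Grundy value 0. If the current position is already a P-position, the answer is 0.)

Pile A, S = {1, 8}:
G(0) = 0
G(1) = mex{0} = 1
G(2) = mex{1} = 0
G(3) = mex{0} = 1
G(4) = mex{1} = 0
G(5) = mex{0} = 1
G(6) = mex{1} = 0
G(7) = mex{0} = 1
G(8) = mex{1,0} = 2
G(9) = mex{2,1} = 0
G(10) = mex{0,0} = 1
G(11) = mex{1,1} = 0
G(12) = mex{0,0} = 1
G_A(12) = 1.
Pile B, S = {1, 5}:
G(0) = 0
G(1) = mex{0} = 1
G(2) = mex{1} = 0
G(3) = mex{0} = 1
G(4) = mex{1} = 0
G(5) = mex{0,0} = 1
G(6) = mex{1,1} = 0
G(7) = mex{0,0} = 1
G(8) = mex{1,1} = 0
G(9) = mex{0,0} = 1
G(10) = mex{1,1} = 0
G(11) = mex{0,0} = 1
G(12) = mex{1,1} = 0
G(13) = mex{0,0} = 1
G(14) = mex{1,1} = 0
G(15) = mex{0,0} = 1
G(16) = mex{1,1} = 0
G(17) = mex{0,0} = 1
G(18) = mex{1,1} = 0
G_B(18) = 0.
Pile C, S = {3, 5, 6, 8}:
G(0) = 0
G(1) = mex{} = 0
G(2) = mex{} = 0
G(3) = mex{0} = 1
G(4) = mex{0} = 1
G(5) = mex{0,0} = 1
G(6) = mex{1,0,0} = 2
G(7) = mex{1,0,0} = 2
G(8) = mex{1,1,0,0} = 2
G_C(8) = 2.
Combined Grundy value = 1 ⊕ 0 ⊕ 2 = 3.
A winning move leaves total XOR = 0, i.e. changes one component's Grundy value g to g ⊕ X where X is the current total.
Pile A: need g' = 1⊕3 = 2. Options: 12−1→G=0, 12−8→G=0. Hits: 0.
Pile B: need g' = 0⊕3 = 3. Options: 18−1→G=1, 18−5→G=1. Hits: 0.
Pile C: need g' = 2⊕3 = 1. Options: 8−3→G=1, 8−5→G=1, 8−6→G=0, 8−8→G=0. Hits: 2.

2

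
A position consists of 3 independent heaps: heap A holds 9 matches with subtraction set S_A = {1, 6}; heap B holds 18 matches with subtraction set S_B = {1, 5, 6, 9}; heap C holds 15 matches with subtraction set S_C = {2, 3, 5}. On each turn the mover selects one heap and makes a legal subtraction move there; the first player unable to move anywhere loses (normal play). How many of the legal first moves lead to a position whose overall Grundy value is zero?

2

Heap A, S = {1, 6}:
n : 0 1 2 3 4 5 6 7 8 9
G : 0 1 0 1 0 1 2 0 1 0
G_A(9) = 0.
Heap B, S = {1, 5, 6, 9}:
n :  0  1  2  3  4  5  6  7  8  9 10 11 12 13 14 15 16 17 18
G :  0  1  0  1  0  1  2  3  2  3  2  3  0  1  0  1  0  1  2
G_B(18) = 2.
Heap C, S = {2, 3, 5}:
n :  0  1  2  3  4  5  6  7  8  9 10 11 12 13 14 15
G :  0  0  1  1  2  2  3  0  0  1  1  2  2  3  0  0
G_C(15) = 0.
Combined Grundy value = 0 ⊕ 2 ⊕ 0 = 2.
A winning move leaves total XOR = 0, i.e. changes one component's Grundy value g to g ⊕ X where X is the current total.
Heap A: need g' = 0⊕2 = 2. Options: 9−1→G=1, 9−6→G=1. Hits: 0.
Heap B: need g' = 2⊕2 = 0. Options: 18−1→G=1, 18−5→G=1, 18−6→G=0, 18−9→G=3. Hits: 1.
Heap C: need g' = 0⊕2 = 2. Options: 15−2→G=3, 15−3→G=2, 15−5→G=1. Hits: 1.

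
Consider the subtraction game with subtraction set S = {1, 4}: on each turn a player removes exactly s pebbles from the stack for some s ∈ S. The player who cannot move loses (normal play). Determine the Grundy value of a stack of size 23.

1

G(0) = 0
G(1) = mex{0} = 1
G(2) = mex{1} = 0
G(3) = mex{0} = 1
G(4) = mex{1,0} = 2
G(5) = mex{2,1} = 0
G(6) = mex{0,0} = 1
G(7) = mex{1,1} = 0
G(8) = mex{0,2} = 1
G(9) = mex{1,0} = 2
G(10) = mex{2,1} = 0
G(11) = mex{0,0} = 1
G(12) = mex{1,1} = 0
G(13) = mex{0,2} = 1
G(14) = mex{1,0} = 2
G(15) = mex{2,1} = 0
G(16) = mex{0,0} = 1
G(17) = mex{1,1} = 0
G(18) = mex{0,2} = 1
G(19) = mex{1,0} = 2
G(20) = mex{2,1} = 0
G(21) = mex{0,0} = 1
G(22) = mex{1,1} = 0
G(23) = mex{0,2} = 1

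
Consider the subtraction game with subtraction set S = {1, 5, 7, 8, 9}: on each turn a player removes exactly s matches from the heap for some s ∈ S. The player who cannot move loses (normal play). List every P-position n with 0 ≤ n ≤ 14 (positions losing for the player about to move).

0, 2, 4, 6

G(0) = 0
G(1) = mex{0} = 1
G(2) = mex{1} = 0
G(3) = mex{0} = 1
G(4) = mex{1} = 0
G(5) = mex{0,0} = 1
G(6) = mex{1,1} = 0
G(7) = mex{0,0,0} = 1
G(8) = mex{1,1,1,0} = 2
G(9) = mex{2,0,0,1,0} = 3
G(10) = mex{3,1,1,0,1} = 2
G(11) = mex{2,0,0,1,0} = 3
G(12) = mex{3,1,1,0,1} = 2
G(13) = mex{2,2,0,1,0} = 3
G(14) = mex{3,3,1,0,1} = 2
P-positions are exactly the n with G(n) = 0.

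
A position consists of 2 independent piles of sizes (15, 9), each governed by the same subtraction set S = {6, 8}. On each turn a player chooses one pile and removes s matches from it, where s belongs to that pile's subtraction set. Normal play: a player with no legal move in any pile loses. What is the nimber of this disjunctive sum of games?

1

All piles use S = {6, 8}:
n :  0  1  2  3  4  5  6  7  8  9 10 11 12 13 14 15
G :  0  0  0  0  0  0  1  1  1  1  1  1  2  2  0  0
Pile A: G(15) = 0.
Pile B: G(9) = 1.
Combined Grundy value = 0 ⊕ 1 = 1.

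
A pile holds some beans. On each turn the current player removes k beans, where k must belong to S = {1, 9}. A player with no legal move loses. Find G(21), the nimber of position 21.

1

n :  0  1  2  3  4  5  6  7  8  9 10 11 12 13 14 15 16 17 18 19 20 21
G :  0  1  0  1  0  1  0  1  0  1  0  1  0  1  0  1  0  1  0  1  0  1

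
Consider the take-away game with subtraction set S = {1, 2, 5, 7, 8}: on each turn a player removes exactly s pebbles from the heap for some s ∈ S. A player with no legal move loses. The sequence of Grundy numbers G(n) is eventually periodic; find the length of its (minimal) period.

3

n :  0  1  2  3  4  5  6  7  8  9 10 11 12 13 14
G :  0  1  2  0  1  2  0  1  2  0  1  2  0  1  2
G(n+3) = G(n) holds for n = 0,…,7 (a full window of length max(S) = 8), so the sequence is purely periodic with period 3.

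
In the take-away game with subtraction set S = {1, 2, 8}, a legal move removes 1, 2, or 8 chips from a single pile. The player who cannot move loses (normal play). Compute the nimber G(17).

G(0) = 0
G(1) = mex{0} = 1
G(2) = mex{1,0} = 2
G(3) = mex{2,1} = 0
G(4) = mex{0,2} = 1
G(5) = mex{1,0} = 2
G(6) = mex{2,1} = 0
G(7) = mex{0,2} = 1
G(8) = mex{1,0,0} = 2
G(9) = mex{2,1,1} = 0
G(10) = mex{0,2,2} = 1
G(11) = mex{1,0,0} = 2
G(12) = mex{2,1,1} = 0
G(13) = mex{0,2,2} = 1
G(14) = mex{1,0,0} = 2
G(15) = mex{2,1,1} = 0
G(16) = mex{0,2,2} = 1
G(17) = mex{1,0,0} = 2

2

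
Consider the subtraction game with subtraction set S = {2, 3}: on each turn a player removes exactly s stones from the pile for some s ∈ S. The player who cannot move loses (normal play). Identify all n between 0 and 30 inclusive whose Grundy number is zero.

G(0) = 0
G(1) = mex{} = 0
G(2) = mex{0} = 1
G(3) = mex{0,0} = 1
G(4) = mex{1,0} = 2
G(5) = mex{1,1} = 0
G(6) = mex{2,1} = 0
G(7) = mex{0,2} = 1
G(8) = mex{0,0} = 1
G(9) = mex{1,0} = 2
G(10) = mex{1,1} = 0
G(11) = mex{2,1} = 0
G(12) = mex{0,2} = 1
G(13) = mex{0,0} = 1
G(14) = mex{1,0} = 2
G(15) = mex{1,1} = 0
G(16) = mex{2,1} = 0
G(17) = mex{0,2} = 1
G(18) = mex{0,0} = 1
G(19) = mex{1,0} = 2
G(20) = mex{1,1} = 0
G(21) = mex{2,1} = 0
G(22) = mex{0,2} = 1
G(23) = mex{0,0} = 1
G(24) = mex{1,0} = 2
G(25) = mex{1,1} = 0
G(26) = mex{2,1} = 0
G(27) = mex{0,2} = 1
G(28) = mex{0,0} = 1
G(29) = mex{1,0} = 2
G(30) = mex{1,1} = 0
P-positions are exactly the n with G(n) = 0.

0, 1, 5, 6, 10, 11, 15, 16, 20, 21, 25, 26, 30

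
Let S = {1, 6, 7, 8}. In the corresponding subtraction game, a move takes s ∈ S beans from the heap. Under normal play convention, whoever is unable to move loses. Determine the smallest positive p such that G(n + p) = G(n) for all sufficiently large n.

n :  0  1  2  3  4  5  6  7  8  9 10 11 12 13 14 15 16 17 18 19 20 21 22 23 24 25 26 27
G :  0  1  0  1  0  1  2  3  2  3  2  3  4  0  1  0  1  0  1  2  3  2  3  2  3  4  0  1
G(n+13) = G(n) holds for n = 0,…,7 (a full window of length max(S) = 8), so the sequence is purely periodic with period 13.

13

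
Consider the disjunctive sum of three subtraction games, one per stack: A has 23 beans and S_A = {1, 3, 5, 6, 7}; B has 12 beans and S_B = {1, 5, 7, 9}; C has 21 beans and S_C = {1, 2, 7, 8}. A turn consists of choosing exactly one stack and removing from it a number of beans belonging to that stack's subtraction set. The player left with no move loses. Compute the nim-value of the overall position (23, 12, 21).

Stack A, S = {1, 3, 5, 6, 7}:
G(0) = 0
G(1) = mex{0} = 1
G(2) = mex{1} = 0
G(3) = mex{0,0} = 1
G(4) = mex{1,1} = 0
G(5) = mex{0,0,0} = 1
G(6) = mex{1,1,1,0} = 2
G(7) = mex{2,0,0,1,0} = 3
G(8) = mex{3,1,1,0,1} = 2
G(9) = mex{2,2,0,1,0} = 3
G(10) = mex{3,3,1,0,1} = 2
G(11) = mex{2,2,2,1,0} = 3
G(12) = mex{3,3,3,2,1} = 0
G(13) = mex{0,2,2,3,2} = 1
G(14) = mex{1,3,3,2,3} = 0
G(15) = mex{0,0,2,3,2} = 1
G(16) = mex{1,1,3,2,3} = 0
G(17) = mex{0,0,0,3,2} = 1
G(18) = mex{1,1,1,0,3} = 2
G(19) = mex{2,0,0,1,0} = 3
G(20) = mex{3,1,1,0,1} = 2
G(21) = mex{2,2,0,1,0} = 3
G(22) = mex{3,3,1,0,1} = 2
G(23) = mex{2,2,2,1,0} = 3
G_A(23) = 3.
Stack B, S = {1, 5, 7, 9}:
n :  0  1  2  3  4  5  6  7  8  9 10 11 12
G :  0  1  0  1  0  1  0  1  0  1  0  1  0
G_B(12) = 0.
Stack C, S = {1, 2, 7, 8}:
G(0) = 0
G(1) = mex{0} = 1
G(2) = mex{1,0} = 2
G(3) = mex{2,1} = 0
G(4) = mex{0,2} = 1
G(5) = mex{1,0} = 2
G(6) = mex{2,1} = 0
G(7) = mex{0,2,0} = 1
G(8) = mex{1,0,1,0} = 2
G(9) = mex{2,1,2,1} = 0
G(10) = mex{0,2,0,2} = 1
G(11) = mex{1,0,1,0} = 2
G(12) = mex{2,1,2,1} = 0
G(13) = mex{0,2,0,2} = 1
G(14) = mex{1,0,1,0} = 2
G(15) = mex{2,1,2,1} = 0
G(16) = mex{0,2,0,2} = 1
G(17) = mex{1,0,1,0} = 2
G(18) = mex{2,1,2,1} = 0
G(19) = mex{0,2,0,2} = 1
G(20) = mex{1,0,1,0} = 2
G(21) = mex{2,1,2,1} = 0
G_C(21) = 0.
Combined Grundy value = 3 ⊕ 0 ⊕ 0 = 3.

3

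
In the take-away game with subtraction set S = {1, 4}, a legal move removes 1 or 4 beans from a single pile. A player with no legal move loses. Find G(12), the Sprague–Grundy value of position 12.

0

n :  0  1  2  3  4  5  6  7  8  9 10 11 12
G :  0  1  0  1  2  0  1  0  1  2  0  1  0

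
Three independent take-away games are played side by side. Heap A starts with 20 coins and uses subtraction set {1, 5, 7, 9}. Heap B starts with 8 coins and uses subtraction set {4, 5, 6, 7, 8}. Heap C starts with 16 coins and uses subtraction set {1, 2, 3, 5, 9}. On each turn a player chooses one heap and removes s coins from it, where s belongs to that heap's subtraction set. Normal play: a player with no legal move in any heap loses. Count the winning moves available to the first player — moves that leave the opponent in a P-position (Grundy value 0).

5

Heap A, S = {1, 5, 7, 9}:
G(0) = 0
G(1) = mex{0} = 1
G(2) = mex{1} = 0
G(3) = mex{0} = 1
G(4) = mex{1} = 0
G(5) = mex{0,0} = 1
G(6) = mex{1,1} = 0
G(7) = mex{0,0,0} = 1
G(8) = mex{1,1,1} = 0
G(9) = mex{0,0,0,0} = 1
G(10) = mex{1,1,1,1} = 0
G(11) = mex{0,0,0,0} = 1
G(12) = mex{1,1,1,1} = 0
G(13) = mex{0,0,0,0} = 1
G(14) = mex{1,1,1,1} = 0
G(15) = mex{0,0,0,0} = 1
G(16) = mex{1,1,1,1} = 0
G(17) = mex{0,0,0,0} = 1
G(18) = mex{1,1,1,1} = 0
G(19) = mex{0,0,0,0} = 1
G(20) = mex{1,1,1,1} = 0
G_A(20) = 0.
Heap B, S = {4, 5, 6, 7, 8}:
n : 0 1 2 3 4 5 6 7 8
G : 0 0 0 0 1 1 1 1 2
G_B(8) = 2.
Heap C, S = {1, 2, 3, 5, 9}:
G(0) = 0
G(1) = mex{0} = 1
G(2) = mex{1,0} = 2
G(3) = mex{2,1,0} = 3
G(4) = mex{3,2,1} = 0
G(5) = mex{0,3,2,0} = 1
G(6) = mex{1,0,3,1} = 2
G(7) = mex{2,1,0,2} = 3
G(8) = mex{3,2,1,3} = 0
G(9) = mex{0,3,2,0,0} = 1
G(10) = mex{1,0,3,1,1} = 2
G(11) = mex{2,1,0,2,2} = 3
G(12) = mex{3,2,1,3,3} = 0
G(13) = mex{0,3,2,0,0} = 1
G(14) = mex{1,0,3,1,1} = 2
G(15) = mex{2,1,0,2,2} = 3
G(16) = mex{3,2,1,3,3} = 0
G_C(16) = 0.
Combined Grundy value = 0 ⊕ 2 ⊕ 0 = 2.
A winning move leaves total XOR = 0, i.e. changes one component's Grundy value g to g ⊕ X where X is the current total.
Heap A: need g' = 0⊕2 = 2. Options: 20−1→G=1, 20−5→G=1, 20−7→G=1, 20−9→G=1. Hits: 0.
Heap B: need g' = 2⊕2 = 0. Options: 8−4→G=1, 8−5→G=0, 8−6→G=0, 8−7→G=0, 8−8→G=0. Hits: 4.
Heap C: need g' = 0⊕2 = 2. Options: 16−1→G=3, 16−2→G=2, 16−3→G=1, 16−5→G=3, 16−9→G=3. Hits: 1.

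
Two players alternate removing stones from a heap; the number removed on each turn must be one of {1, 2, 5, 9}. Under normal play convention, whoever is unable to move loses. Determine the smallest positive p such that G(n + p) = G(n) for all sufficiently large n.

n :  0  1  2  3  4  5  6  7  8  9 10 11 12 13 14 15 16 17 18 19 20 21
G :  0  1  2  0  1  2  0  1  2  3  0  1  2  0  1  2  0  1  2  3  0  1
G(n+10) = G(n) holds for n = 0,…,8 (a full window of length max(S) = 9), so the sequence is purely periodic with period 10.

10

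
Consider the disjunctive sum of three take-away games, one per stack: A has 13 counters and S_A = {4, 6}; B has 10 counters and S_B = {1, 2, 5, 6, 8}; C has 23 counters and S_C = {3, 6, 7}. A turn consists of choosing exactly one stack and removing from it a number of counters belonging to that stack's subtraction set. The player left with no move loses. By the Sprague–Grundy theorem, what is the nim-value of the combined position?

Stack A, S = {4, 6}:
G(0) = 0
G(1) = mex{} = 0
G(2) = mex{} = 0
G(3) = mex{} = 0
G(4) = mex{0} = 1
G(5) = mex{0} = 1
G(6) = mex{0,0} = 1
G(7) = mex{0,0} = 1
G(8) = mex{1,0} = 2
G(9) = mex{1,0} = 2
G(10) = mex{1,1} = 0
G(11) = mex{1,1} = 0
G(12) = mex{2,1} = 0
G(13) = mex{2,1} = 0
G_A(13) = 0.
Stack B, S = {1, 2, 5, 6, 8}:
n :  0  1  2  3  4  5  6  7  8  9 10
G :  0  1  2  0  1  2  3  0  1  2  0
G_B(10) = 0.
Stack C, S = {3, 6, 7}:
G(0) = 0
G(1) = mex{} = 0
G(2) = mex{} = 0
G(3) = mex{0} = 1
G(4) = mex{0} = 1
G(5) = mex{0} = 1
G(6) = mex{1,0} = 2
G(7) = mex{1,0,0} = 2
G(8) = mex{1,0,0} = 2
G(9) = mex{2,1,0} = 3
G(10) = mex{2,1,1} = 0
G(11) = mex{2,1,1} = 0
G(12) = mex{3,2,1} = 0
G(13) = mex{0,2,2} = 1
G(14) = mex{0,2,2} = 1
G(15) = mex{0,3,2} = 1
G(16) = mex{1,0,3} = 2
G(17) = mex{1,0,0} = 2
G(18) = mex{1,0,0} = 2
G(19) = mex{2,1,0} = 3
G(20) = mex{2,1,1} = 0
G(21) = mex{2,1,1} = 0
G(22) = mex{3,2,1} = 0
G(23) = mex{0,2,2} = 1
G_C(23) = 1.
Combined Grundy value = 0 ⊕ 0 ⊕ 1 = 1.

1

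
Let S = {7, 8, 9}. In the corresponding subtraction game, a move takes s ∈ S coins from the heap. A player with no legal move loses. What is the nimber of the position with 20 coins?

n :  0  1  2  3  4  5  6  7  8  9 10 11 12 13 14 15 16 17 18 19 20
G :  0  0  0  0  0  0  0  1  1  1  1  1  1  1  2  2  0  0  0  0  0

0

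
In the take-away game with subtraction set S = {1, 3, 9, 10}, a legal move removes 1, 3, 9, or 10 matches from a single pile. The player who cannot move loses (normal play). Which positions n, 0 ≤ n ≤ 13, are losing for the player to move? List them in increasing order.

0, 2, 4, 6, 8

n :  0  1  2  3  4  5  6  7  8  9 10 11 12 13
G :  0  1  0  1  0  1  0  1  0  1  2  3  2  3
P-positions are exactly the n with G(n) = 0.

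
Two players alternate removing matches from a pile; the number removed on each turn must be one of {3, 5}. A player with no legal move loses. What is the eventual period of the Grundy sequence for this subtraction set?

8

n :  0  1  2  3  4  5  6  7  8  9 10 11 12 13 14 15 16 17
G :  0  0  0  1  1  1  2  2  0  0  0  1  1  1  2  2  0  0
G(n+8) = G(n) holds for n = 0,…,4 (a full window of length max(S) = 5), so the sequence is purely periodic with period 8.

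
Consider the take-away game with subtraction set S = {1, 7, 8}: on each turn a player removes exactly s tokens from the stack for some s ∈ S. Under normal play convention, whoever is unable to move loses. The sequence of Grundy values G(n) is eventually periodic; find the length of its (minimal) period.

G(0) = 0
G(1) = mex{0} = 1
G(2) = mex{1} = 0
G(3) = mex{0} = 1
G(4) = mex{1} = 0
G(5) = mex{0} = 1
G(6) = mex{1} = 0
G(7) = mex{0,0} = 1
G(8) = mex{1,1,0} = 2
G(9) = mex{2,0,1} = 3
G(10) = mex{3,1,0} = 2
G(11) = mex{2,0,1} = 3
G(12) = mex{3,1,0} = 2
G(13) = mex{2,0,1} = 3
G(14) = mex{3,1,0} = 2
G(15) = mex{2,2,1} = 0
G(16) = mex{0,3,2} = 1
G(17) = mex{1,2,3} = 0
G(18) = mex{0,3,2} = 1
G(19) = mex{1,2,3} = 0
G(20) = mex{0,3,2} = 1
G(21) = mex{1,2,3} = 0
G(22) = mex{0,0,2} = 1
G(23) = mex{1,1,0} = 2
G(24) = mex{2,0,1} = 3
G(25) = mex{3,1,0} = 2
G(26) = mex{2,0,1} = 3
G(27) = mex{3,1,0} = 2
G(28) = mex{2,0,1} = 3
G(29) = mex{3,1,0} = 2
G(30) = mex{2,2,1} = 0
G(31) = mex{0,3,2} = 1
G(n+15) = G(n) holds for n = 0,…,7 (a full window of length max(S) = 8), so the sequence is purely periodic with period 15.

15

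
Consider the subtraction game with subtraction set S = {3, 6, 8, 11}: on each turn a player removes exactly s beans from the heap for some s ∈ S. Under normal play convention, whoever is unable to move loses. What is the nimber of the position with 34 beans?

2

n :  0  1  2  3  4  5  6  7  8  9 10 11 12 13 14 15 16 17 18 19 20 21 22 23 24 25 26 27 28 29 30 31 32 33 34
G :  0  0  0  1  1  1  2  2  2  3  3  3  4  4  0  0  0  1  1  1  2  2  2  3  3  3  4  4  0  0  0  1  1  1  2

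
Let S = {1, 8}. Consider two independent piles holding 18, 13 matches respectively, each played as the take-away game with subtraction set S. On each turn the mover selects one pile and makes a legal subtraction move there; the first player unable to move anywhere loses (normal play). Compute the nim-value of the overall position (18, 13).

0

All piles use S = {1, 8}:
n :  0  1  2  3  4  5  6  7  8  9 10 11 12 13 14 15 16 17 18
G :  0  1  0  1  0  1  0  1  2  0  1  0  1  0  1  0  1  2  0
Pile A: G(18) = 0.
Pile B: G(13) = 0.
Combined Grundy value = 0 ⊕ 0 = 0.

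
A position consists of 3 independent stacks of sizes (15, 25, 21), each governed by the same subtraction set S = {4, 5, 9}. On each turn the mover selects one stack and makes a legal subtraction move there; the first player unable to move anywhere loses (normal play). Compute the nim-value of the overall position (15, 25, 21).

1

All stacks use S = {4, 5, 9}:
G(0) = 0
G(1) = mex{} = 0
G(2) = mex{} = 0
G(3) = mex{} = 0
G(4) = mex{0} = 1
G(5) = mex{0,0} = 1
G(6) = mex{0,0} = 1
G(7) = mex{0,0} = 1
G(8) = mex{1,0} = 2
G(9) = mex{1,1,0} = 2
G(10) = mex{1,1,0} = 2
G(11) = mex{1,1,0} = 2
G(12) = mex{2,1,0} = 3
G(13) = mex{2,2,1} = 0
G(14) = mex{2,2,1} = 0
G(15) = mex{2,2,1} = 0
G(16) = mex{3,2,1} = 0
G(17) = mex{0,3,2} = 1
G(18) = mex{0,0,2} = 1
G(19) = mex{0,0,2} = 1
G(20) = mex{0,0,2} = 1
G(21) = mex{1,0,3} = 2
G(22) = mex{1,1,0} = 2
G(23) = mex{1,1,0} = 2
G(24) = mex{1,1,0} = 2
G(25) = mex{2,1,0} = 3
Stack A: G(15) = 0.
Stack B: G(25) = 3.
Stack C: G(21) = 2.
Combined Grundy value = 0 ⊕ 3 ⊕ 2 = 1.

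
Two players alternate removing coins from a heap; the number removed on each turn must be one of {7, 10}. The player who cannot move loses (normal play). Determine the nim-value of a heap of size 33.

2

n :  0  1  2  3  4  5  6  7  8  9 10 11 12 13 14 15 16 17 18 19 20 21 22 23 24 25 26 27 28 29 30 31 32 33
G :  0  0  0  0  0  0  0  1  1  1  1  1  1  1  2  2  2  0  0  0  0  0  0  0  1  1  1  1  1  1  1  2  2  2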